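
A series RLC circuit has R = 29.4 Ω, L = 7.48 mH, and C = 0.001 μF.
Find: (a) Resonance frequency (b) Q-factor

Step 1 — Resonance condition Im(Z)=0 gives ω₀ = 1/√(LC).
Step 2 — ω₀ = 1/√(0.00748·1e-09) = 3.656e+05 rad/s.
Step 3 — f₀ = ω₀/(2π) = 5.819e+04 Hz.
Step 4 — Series Q: Q = ω₀L/R = 3.656e+05·0.00748/29.4 = 93.03.

(a) f₀ = 5.819e+04 Hz  (b) Q = 93.03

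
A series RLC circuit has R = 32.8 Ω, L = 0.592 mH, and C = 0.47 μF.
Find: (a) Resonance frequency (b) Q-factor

Step 1 — Resonance condition Im(Z)=0 gives ω₀ = 1/√(LC).
Step 2 — ω₀ = 1/√(0.000592·4.7e-07) = 5.995e+04 rad/s.
Step 3 — f₀ = ω₀/(2π) = 9541 Hz.
Step 4 — Series Q: Q = ω₀L/R = 5.995e+04·0.000592/32.8 = 1.082.

(a) f₀ = 9541 Hz  (b) Q = 1.082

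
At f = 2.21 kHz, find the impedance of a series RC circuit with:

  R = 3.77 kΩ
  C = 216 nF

Step 1 — Angular frequency: ω = 2π·f = 2π·2210 = 1.389e+04 rad/s.
Step 2 — Component impedances:
  R: Z = R = 3770 Ω
  C: Z = 1/(jωC) = -j/(ω·C) = 0 - j333.4 Ω
Step 3 — Series combination: Z_total = R + C = 3770 - j333.4 Ω = 3785∠-5.1° Ω.

Z = 3770 - j333.4 Ω = 3785∠-5.1° Ω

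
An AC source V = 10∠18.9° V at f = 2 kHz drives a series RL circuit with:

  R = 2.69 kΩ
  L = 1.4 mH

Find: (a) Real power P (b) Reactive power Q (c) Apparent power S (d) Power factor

Step 1 — Angular frequency: ω = 2π·f = 2π·2000 = 1.257e+04 rad/s.
Step 2 — Component impedances:
  R: Z = R = 2690 Ω
  L: Z = jωL = j·1.257e+04·0.0014 = 0 + j17.59 Ω
Step 3 — Series combination: Z_total = R + L = 2690 + j17.59 Ω = 2690∠0.4° Ω.
Step 4 — Source phasor: V = 10∠18.9° V = 9.461 + j3.239 V.
Step 5 — Current: I = V / Z = 0.003525 + j0.001181 A = 0.003717∠18.5° A.
Step 6 — Complex power: S = V·I* = 0.03717 + j0.0002431 VA.
Step 7 — Real power: P = Re(S) = 0.03717 W.
Step 8 — Reactive power: Q = Im(S) = 0.0002431 VAR.
Step 9 — Apparent power: |S| = 0.03717 VA.
Step 10 — Power factor: PF = P/|S| = 1 (lagging).

(a) P = 0.03717 W  (b) Q = 0.0002431 VAR  (c) S = 0.03717 VA  (d) PF = 1 (lagging)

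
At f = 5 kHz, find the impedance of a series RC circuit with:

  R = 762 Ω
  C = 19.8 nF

Step 1 — Angular frequency: ω = 2π·f = 2π·5000 = 3.142e+04 rad/s.
Step 2 — Component impedances:
  R: Z = R = 762 Ω
  C: Z = 1/(jωC) = -j/(ω·C) = 0 - j1608 Ω
Step 3 — Series combination: Z_total = R + C = 762 - j1608 Ω = 1779∠-64.6° Ω.

Z = 762 - j1608 Ω = 1779∠-64.6° Ω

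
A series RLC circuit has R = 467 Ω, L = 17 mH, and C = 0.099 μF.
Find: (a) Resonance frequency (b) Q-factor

Step 1 — Resonance condition Im(Z)=0 gives ω₀ = 1/√(LC).
Step 2 — ω₀ = 1/√(0.017·9.9e-08) = 2.438e+04 rad/s.
Step 3 — f₀ = ω₀/(2π) = 3880 Hz.
Step 4 — Series Q: Q = ω₀L/R = 2.438e+04·0.017/467 = 0.8873.

(a) f₀ = 3880 Hz  (b) Q = 0.8873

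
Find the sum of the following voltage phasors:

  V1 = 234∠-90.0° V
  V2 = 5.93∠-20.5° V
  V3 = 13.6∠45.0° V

Step 1 — Convert each phasor to rectangular form:
  V1 = 234·(cos(-90.0°) + j·sin(-90.0°)) = 0 - j234 V
  V2 = 5.93·(cos(-20.5°) + j·sin(-20.5°)) = 5.554 - j2.077 V
  V3 = 13.6·(cos(45.0°) + j·sin(45.0°)) = 9.617 + j9.617 V
Step 2 — Sum components: V_total = 15.17 - j226.5 V.
Step 3 — Convert to polar: |V_total| = 227 V, ∠V_total = -86.2°.

V_total = 227∠-86.2° V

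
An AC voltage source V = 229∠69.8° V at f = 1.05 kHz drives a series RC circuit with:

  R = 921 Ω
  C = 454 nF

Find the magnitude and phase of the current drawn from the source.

Step 1 — Angular frequency: ω = 2π·f = 2π·1050 = 6597 rad/s.
Step 2 — Component impedances:
  R: Z = R = 921 Ω
  C: Z = 1/(jωC) = -j/(ω·C) = 0 - j333.9 Ω
Step 3 — Series combination: Z_total = R + C = 921 - j333.9 Ω = 979.6∠-19.9° Ω.
Step 4 — Source phasor: V = 229∠69.8° V = 79.07 + j214.9 V.
Step 5 — Ohm's law: I = V / Z_total = (79.07 + j214.9) / (921 - j333.9) = 0.001118 + j0.2338 A.
Step 6 — Convert to polar: |I| = 0.2338 A, ∠I = 89.7°.

I = 0.2338∠89.7° A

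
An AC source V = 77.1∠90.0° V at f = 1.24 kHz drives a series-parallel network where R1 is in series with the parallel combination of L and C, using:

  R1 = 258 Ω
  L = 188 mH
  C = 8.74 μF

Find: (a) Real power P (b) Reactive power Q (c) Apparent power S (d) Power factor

Step 1 — Angular frequency: ω = 2π·f = 2π·1240 = 7791 rad/s.
Step 2 — Component impedances:
  R1: Z = R = 258 Ω
  L: Z = jωL = j·7791·0.188 = 0 + j1465 Ω
  C: Z = 1/(jωC) = -j/(ω·C) = 0 - j14.69 Ω
Step 3 — Parallel branch: L || C = 1/(1/L + 1/C) = 0 - j14.83 Ω.
Step 4 — Series with R1: Z_total = R1 + (L || C) = 258 - j14.83 Ω = 258.4∠-3.3° Ω.
Step 5 — Source phasor: V = 77.1∠90.0° V = 0 + j77.1 V.
Step 6 — Current: I = V / Z = -0.01713 + j0.2979 A = 0.2983∠93.3° A.
Step 7 — Complex power: S = V·I* = 22.96 - j1.32 VA.
Step 8 — Real power: P = Re(S) = 22.96 W.
Step 9 — Reactive power: Q = Im(S) = -1.32 VAR.
Step 10 — Apparent power: |S| = 23 VA.
Step 11 — Power factor: PF = P/|S| = 0.9984 (leading).

(a) P = 22.96 W  (b) Q = -1.32 VAR  (c) S = 23 VA  (d) PF = 0.9984 (leading)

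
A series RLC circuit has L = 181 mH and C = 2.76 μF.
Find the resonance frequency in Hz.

Step 1 — Resonance condition Im(Z)=0 gives ω₀ = 1/√(LC).
Step 2 — ω₀ = 1/√(0.181·2.76e-06) = 1415 rad/s.
Step 3 — f₀ = ω₀/(2π) = 225.2 Hz.

f₀ = 225.2 Hz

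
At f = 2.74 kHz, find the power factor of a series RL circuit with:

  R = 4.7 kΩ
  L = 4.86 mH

Step 1 — Angular frequency: ω = 2π·f = 2π·2740 = 1.722e+04 rad/s.
Step 2 — Component impedances:
  R: Z = R = 4700 Ω
  L: Z = jωL = j·1.722e+04·0.00486 = 0 + j83.67 Ω
Step 3 — Series combination: Z_total = R + L = 4700 + j83.67 Ω = 4701∠1.0° Ω.
Step 4 — Power factor: PF = cos(φ) = Re(Z)/|Z| = 4700/4701 = 0.9998.
Step 5 — Type: Im(Z) = 83.67 ⇒ lagging (phase φ = 1.0°).

PF = 0.9998 (lagging, φ = 1.0°)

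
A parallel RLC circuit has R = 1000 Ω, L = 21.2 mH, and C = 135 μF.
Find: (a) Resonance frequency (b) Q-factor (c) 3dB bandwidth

Step 1 — Resonance: ω₀ = 1/√(LC) = 1/√(0.0212·0.000135) = 591.1 rad/s.
Step 2 — f₀ = ω₀/(2π) = 94.08 Hz.
Step 3 — Parallel Q: Q = R/(ω₀L) = 1000/(591.1·0.0212) = 79.8.
Step 4 — Bandwidth: Δω = ω₀/Q = 7.407 rad/s; BW = Δω/(2π) = 1.179 Hz.

(a) f₀ = 94.08 Hz  (b) Q = 79.8  (c) BW = 1.179 Hz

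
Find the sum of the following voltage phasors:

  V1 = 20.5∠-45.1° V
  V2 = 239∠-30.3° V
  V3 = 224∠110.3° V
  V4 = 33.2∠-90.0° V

Step 1 — Convert each phasor to rectangular form:
  V1 = 20.5·(cos(-45.1°) + j·sin(-45.1°)) = 14.47 - j14.52 V
  V2 = 239·(cos(-30.3°) + j·sin(-30.3°)) = 206.4 - j120.6 V
  V3 = 224·(cos(110.3°) + j·sin(110.3°)) = -77.71 + j210.1 V
  V4 = 33.2·(cos(-90.0°) + j·sin(-90.0°)) = 0 - j33.2 V
Step 2 — Sum components: V_total = 143.1 + j41.78 V.
Step 3 — Convert to polar: |V_total| = 149.1 V, ∠V_total = 16.3°.

V_total = 149.1∠16.3° V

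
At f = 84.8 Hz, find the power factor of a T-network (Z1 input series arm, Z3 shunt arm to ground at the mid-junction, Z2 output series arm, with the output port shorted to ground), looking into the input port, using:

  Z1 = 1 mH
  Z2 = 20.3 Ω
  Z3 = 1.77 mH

Step 1 — Angular frequency: ω = 2π·f = 2π·84.8 = 532.8 rad/s.
Step 2 — Component impedances:
  Z1: Z = jωL = j·532.8·0.001 = 0 + j0.5328 Ω
  Z2: Z = R = 20.3 Ω
  Z3: Z = jωL = j·532.8·0.00177 = 0 + j0.9431 Ω
Step 3 — With the output port shorted to ground, the output series arm Z2 runs from the junction to ground; the shunt arm Z3 also runs from the junction to ground. They appear in parallel: Z3 || Z2 = 0.04372 + j0.941 Ω.
Step 4 — Series with input arm Z1: Z_in = Z1 + (Z3 || Z2) = 0.04372 + j1.474 Ω = 1.475∠88.3° Ω.
Step 5 — Power factor: PF = cos(φ) = Re(Z)/|Z| = 0.043719/1.4745 = 0.02965.
Step 6 — Type: Im(Z) = 1.474 ⇒ lagging (phase φ = 88.3°).

PF = 0.02965 (lagging, φ = 88.3°)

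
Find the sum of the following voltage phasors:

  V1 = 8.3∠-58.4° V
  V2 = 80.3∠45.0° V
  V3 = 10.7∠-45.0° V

Step 1 — Convert each phasor to rectangular form:
  V1 = 8.3·(cos(-58.4°) + j·sin(-58.4°)) = 4.349 - j7.069 V
  V2 = 80.3·(cos(45.0°) + j·sin(45.0°)) = 56.78 + j56.78 V
  V3 = 10.7·(cos(-45.0°) + j·sin(-45.0°)) = 7.566 - j7.566 V
Step 2 — Sum components: V_total = 68.7 + j42.15 V.
Step 3 — Convert to polar: |V_total| = 80.59 V, ∠V_total = 31.5°.

V_total = 80.59∠31.5° V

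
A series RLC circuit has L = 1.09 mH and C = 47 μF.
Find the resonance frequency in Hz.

Step 1 — Resonance condition Im(Z)=0 gives ω₀ = 1/√(LC).
Step 2 — ω₀ = 1/√(0.00109·4.7e-05) = 4418 rad/s.
Step 3 — f₀ = ω₀/(2π) = 703.2 Hz.

f₀ = 703.2 Hz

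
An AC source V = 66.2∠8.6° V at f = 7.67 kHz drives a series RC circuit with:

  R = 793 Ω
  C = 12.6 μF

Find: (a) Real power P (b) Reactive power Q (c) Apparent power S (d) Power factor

Step 1 — Angular frequency: ω = 2π·f = 2π·7670 = 4.819e+04 rad/s.
Step 2 — Component impedances:
  R: Z = R = 793 Ω
  C: Z = 1/(jωC) = -j/(ω·C) = 0 - j1.647 Ω
Step 3 — Series combination: Z_total = R + C = 793 - j1.647 Ω = 793∠-0.1° Ω.
Step 4 — Source phasor: V = 66.2∠8.6° V = 65.46 + j9.899 V.
Step 5 — Current: I = V / Z = 0.08252 + j0.01265 A = 0.08348∠8.7° A.
Step 6 — Complex power: S = V·I* = 5.526 - j0.01148 VA.
Step 7 — Real power: P = Re(S) = 5.526 W.
Step 8 — Reactive power: Q = Im(S) = -0.01148 VAR.
Step 9 — Apparent power: |S| = 5.526 VA.
Step 10 — Power factor: PF = P/|S| = 1 (leading).

(a) P = 5.526 W  (b) Q = -0.01148 VAR  (c) S = 5.526 VA  (d) PF = 1 (leading)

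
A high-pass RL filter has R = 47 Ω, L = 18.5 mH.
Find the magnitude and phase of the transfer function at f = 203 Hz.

Step 1 — Angular frequency: ω = 2π·203 = 1275 rad/s.
Step 2 — Transfer function: H(jω) = jωL/(R + jωL).
Step 3 — Numerator jωL = j·23.6; denominator R + jωL = 47 + j23.6.
Step 4 — H = 0.2013 + j0.401.
Step 5 — Magnitude: |H| = 0.4487 (-7.0 dB); phase: φ = 63.3°.

|H| = 0.4487 (-7.0 dB), φ = 63.3°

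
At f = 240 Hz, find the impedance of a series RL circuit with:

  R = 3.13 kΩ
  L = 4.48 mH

Step 1 — Angular frequency: ω = 2π·f = 2π·240 = 1508 rad/s.
Step 2 — Component impedances:
  R: Z = R = 3130 Ω
  L: Z = jωL = j·1508·0.00448 = 0 + j6.756 Ω
Step 3 — Series combination: Z_total = R + L = 3130 + j6.756 Ω = 3130∠0.1° Ω.

Z = 3130 + j6.756 Ω = 3130∠0.1° Ω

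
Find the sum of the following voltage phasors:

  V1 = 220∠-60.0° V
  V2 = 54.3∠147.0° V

Step 1 — Convert each phasor to rectangular form:
  V1 = 220·(cos(-60.0°) + j·sin(-60.0°)) = 110 - j190.5 V
  V2 = 54.3·(cos(147.0°) + j·sin(147.0°)) = -45.54 + j29.57 V
Step 2 — Sum components: V_total = 64.46 - j161 V.
Step 3 — Convert to polar: |V_total| = 173.4 V, ∠V_total = -68.2°.

V_total = 173.4∠-68.2° V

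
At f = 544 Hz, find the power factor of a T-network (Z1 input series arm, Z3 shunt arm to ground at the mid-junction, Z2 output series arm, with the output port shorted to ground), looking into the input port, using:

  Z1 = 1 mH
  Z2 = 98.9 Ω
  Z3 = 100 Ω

Step 1 — Angular frequency: ω = 2π·f = 2π·544 = 3418 rad/s.
Step 2 — Component impedances:
  Z1: Z = jωL = j·3418·0.001 = 0 + j3.418 Ω
  Z2: Z = R = 98.9 Ω
  Z3: Z = R = 100 Ω
Step 3 — With the output port shorted to ground, the output series arm Z2 runs from the junction to ground; the shunt arm Z3 also runs from the junction to ground. They appear in parallel: Z3 || Z2 = 49.72 Ω.
Step 4 — Series with input arm Z1: Z_in = Z1 + (Z3 || Z2) = 49.72 + j3.418 Ω = 49.84∠3.9° Ω.
Step 5 — Power factor: PF = cos(φ) = Re(Z)/|Z| = 49.72/49.84 = 0.9976.
Step 6 — Type: Im(Z) = 3.418 ⇒ lagging (phase φ = 3.9°).

PF = 0.9976 (lagging, φ = 3.9°)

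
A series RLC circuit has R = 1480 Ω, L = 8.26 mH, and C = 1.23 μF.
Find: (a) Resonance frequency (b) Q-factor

Step 1 — Resonance condition Im(Z)=0 gives ω₀ = 1/√(LC).
Step 2 — ω₀ = 1/√(0.00826·1.23e-06) = 9921 rad/s.
Step 3 — f₀ = ω₀/(2π) = 1579 Hz.
Step 4 — Series Q: Q = ω₀L/R = 9921·0.00826/1480 = 0.05537.

(a) f₀ = 1579 Hz  (b) Q = 0.05537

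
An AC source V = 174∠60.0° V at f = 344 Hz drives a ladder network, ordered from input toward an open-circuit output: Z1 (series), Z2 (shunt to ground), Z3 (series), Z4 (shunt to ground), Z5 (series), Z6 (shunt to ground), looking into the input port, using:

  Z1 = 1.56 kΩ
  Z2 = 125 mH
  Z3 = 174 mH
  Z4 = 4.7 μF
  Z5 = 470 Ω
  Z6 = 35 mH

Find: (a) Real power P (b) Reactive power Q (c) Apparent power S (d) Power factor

Step 1 — Angular frequency: ω = 2π·f = 2π·344 = 2161 rad/s.
Step 2 — Component impedances:
  Z1: Z = R = 1560 Ω
  Z2: Z = jωL = j·2161·0.125 = 0 + j270.2 Ω
  Z3: Z = jωL = j·2161·0.174 = 0 + j376.1 Ω
  Z4: Z = 1/(jωC) = -j/(ω·C) = 0 - j98.44 Ω
  Z5: Z = R = 470 Ω
  Z6: Z = jωL = j·2161·0.035 = 0 + j75.65 Ω
Step 3 — Ladder network (open output): work backward from the far end, alternating series and parallel combinations. Z_in = 1565 + j137.4 Ω = 1571∠5.0° Ω.
Step 4 — Source phasor: V = 174∠60.0° V = 87 + j150.7 V.
Step 5 — Current: I = V / Z = 0.06355 + j0.09071 A = 0.1108∠55.0° A.
Step 6 — Complex power: S = V·I* = 19.2 + j1.685 VA.
Step 7 — Real power: P = Re(S) = 19.2 W.
Step 8 — Reactive power: Q = Im(S) = 1.685 VAR.
Step 9 — Apparent power: |S| = 19.27 VA.
Step 10 — Power factor: PF = P/|S| = 0.9962 (lagging).

(a) P = 19.2 W  (b) Q = 1.685 VAR  (c) S = 19.27 VA  (d) PF = 0.9962 (lagging)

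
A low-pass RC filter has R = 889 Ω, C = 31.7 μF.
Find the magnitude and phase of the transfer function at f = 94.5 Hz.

Step 1 — Angular frequency: ω = 2π·94.5 = 593.8 rad/s.
Step 2 — Transfer function: H(jω) = 1/(1 + jωRC).
Step 3 — Denominator: 1 + jωRC = 1 + j·593.8·889·3.17e-05 = 1 + j16.73.
Step 4 — H = 0.003559 - j0.05955.
Step 5 — Magnitude: |H| = 0.05966 (-24.5 dB); phase: φ = -86.6°.

|H| = 0.05966 (-24.5 dB), φ = -86.6°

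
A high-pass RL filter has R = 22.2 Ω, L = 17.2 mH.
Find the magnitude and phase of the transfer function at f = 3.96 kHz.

Step 1 — Angular frequency: ω = 2π·3960 = 2.488e+04 rad/s.
Step 2 — Transfer function: H(jω) = jωL/(R + jωL).
Step 3 — Numerator jωL = j·428; denominator R + jωL = 22.2 + j428.
Step 4 — H = 0.9973 + j0.05173.
Step 5 — Magnitude: |H| = 0.9987 (-0.0 dB); phase: φ = 3.0°.

|H| = 0.9987 (-0.0 dB), φ = 3.0°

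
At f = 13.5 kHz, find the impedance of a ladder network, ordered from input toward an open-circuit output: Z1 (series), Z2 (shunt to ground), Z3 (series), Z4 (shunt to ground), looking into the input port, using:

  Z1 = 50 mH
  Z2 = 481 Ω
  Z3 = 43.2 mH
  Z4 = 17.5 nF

Step 1 — Angular frequency: ω = 2π·f = 2π·1.35e+04 = 8.482e+04 rad/s.
Step 2 — Component impedances:
  Z1: Z = jωL = j·8.482e+04·0.05 = 0 + j4241 Ω
  Z2: Z = R = 481 Ω
  Z3: Z = jωL = j·8.482e+04·0.0432 = 0 + j3664 Ω
  Z4: Z = 1/(jωC) = -j/(ω·C) = 0 - j673.7 Ω
Step 3 — Ladder network (open output): work backward from the far end, alternating series and parallel combinations. Z_in = 468.9 + j4317 Ω = 4342∠83.8° Ω.

Z = 468.9 + j4317 Ω = 4342∠83.8° Ω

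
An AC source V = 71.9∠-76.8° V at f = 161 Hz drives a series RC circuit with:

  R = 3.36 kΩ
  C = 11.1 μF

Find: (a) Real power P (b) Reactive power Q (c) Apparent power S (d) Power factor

Step 1 — Angular frequency: ω = 2π·f = 2π·161 = 1012 rad/s.
Step 2 — Component impedances:
  R: Z = R = 3360 Ω
  C: Z = 1/(jωC) = -j/(ω·C) = 0 - j89.06 Ω
Step 3 — Series combination: Z_total = R + C = 3360 - j89.06 Ω = 3361∠-1.5° Ω.
Step 4 — Source phasor: V = 71.9∠-76.8° V = 16.42 - j70 V.
Step 5 — Current: I = V / Z = 0.005435 - j0.02069 A = 0.02139∠-75.3° A.
Step 6 — Complex power: S = V·I* = 1.537 - j0.04075 VA.
Step 7 — Real power: P = Re(S) = 1.537 W.
Step 8 — Reactive power: Q = Im(S) = -0.04075 VAR.
Step 9 — Apparent power: |S| = 1.538 VA.
Step 10 — Power factor: PF = P/|S| = 0.9996 (leading).

(a) P = 1.537 W  (b) Q = -0.04075 VAR  (c) S = 1.538 VA  (d) PF = 0.9996 (leading)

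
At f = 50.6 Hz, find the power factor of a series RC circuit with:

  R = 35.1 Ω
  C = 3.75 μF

Step 1 — Angular frequency: ω = 2π·f = 2π·50.6 = 317.9 rad/s.
Step 2 — Component impedances:
  R: Z = R = 35.1 Ω
  C: Z = 1/(jωC) = -j/(ω·C) = 0 - j838.8 Ω
Step 3 — Series combination: Z_total = R + C = 35.1 - j838.8 Ω = 839.5∠-87.6° Ω.
Step 4 — Power factor: PF = cos(φ) = Re(Z)/|Z| = 35.1/839.5 = 0.04181.
Step 5 — Type: Im(Z) = -838.8 ⇒ leading (phase φ = -87.6°).

PF = 0.04181 (leading, φ = -87.6°)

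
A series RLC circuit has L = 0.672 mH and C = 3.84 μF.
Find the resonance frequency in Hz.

Step 1 — Resonance condition Im(Z)=0 gives ω₀ = 1/√(LC).
Step 2 — ω₀ = 1/√(0.000672·3.84e-06) = 1.969e+04 rad/s.
Step 3 — f₀ = ω₀/(2π) = 3133 Hz.

f₀ = 3133 Hz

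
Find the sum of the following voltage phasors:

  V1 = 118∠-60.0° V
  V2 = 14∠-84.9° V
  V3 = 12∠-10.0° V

Step 1 — Convert each phasor to rectangular form:
  V1 = 118·(cos(-60.0°) + j·sin(-60.0°)) = 59 - j102.2 V
  V2 = 14·(cos(-84.9°) + j·sin(-84.9°)) = 1.245 - j13.94 V
  V3 = 12·(cos(-10.0°) + j·sin(-10.0°)) = 11.82 - j2.084 V
Step 2 — Sum components: V_total = 72.06 - j118.2 V.
Step 3 — Convert to polar: |V_total| = 138.5 V, ∠V_total = -58.6°.

V_total = 138.5∠-58.6° V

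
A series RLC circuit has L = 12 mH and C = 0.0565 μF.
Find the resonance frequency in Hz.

Step 1 — Resonance condition Im(Z)=0 gives ω₀ = 1/√(LC).
Step 2 — ω₀ = 1/√(0.012·5.65e-08) = 3.84e+04 rad/s.
Step 3 — f₀ = ω₀/(2π) = 6112 Hz.

f₀ = 6112 Hz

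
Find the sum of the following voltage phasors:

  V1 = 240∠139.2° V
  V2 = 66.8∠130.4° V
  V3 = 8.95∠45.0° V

Step 1 — Convert each phasor to rectangular form:
  V1 = 240·(cos(139.2°) + j·sin(139.2°)) = -181.7 + j156.8 V
  V2 = 66.8·(cos(130.4°) + j·sin(130.4°)) = -43.29 + j50.87 V
  V3 = 8.95·(cos(45.0°) + j·sin(45.0°)) = 6.329 + j6.329 V
Step 2 — Sum components: V_total = -218.6 + j214 V.
Step 3 — Convert to polar: |V_total| = 306 V, ∠V_total = 135.6°.

V_total = 306∠135.6° V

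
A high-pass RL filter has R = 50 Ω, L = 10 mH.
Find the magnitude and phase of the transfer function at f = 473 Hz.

Step 1 — Angular frequency: ω = 2π·473 = 2972 rad/s.
Step 2 — Transfer function: H(jω) = jωL/(R + jωL).
Step 3 — Numerator jωL = j·29.72; denominator R + jωL = 50 + j29.72.
Step 4 — H = 0.2611 + j0.4392.
Step 5 — Magnitude: |H| = 0.5109 (-5.8 dB); phase: φ = 59.3°.

|H| = 0.5109 (-5.8 dB), φ = 59.3°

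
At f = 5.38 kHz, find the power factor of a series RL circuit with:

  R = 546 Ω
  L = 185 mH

Step 1 — Angular frequency: ω = 2π·f = 2π·5380 = 3.38e+04 rad/s.
Step 2 — Component impedances:
  R: Z = R = 546 Ω
  L: Z = jωL = j·3.38e+04·0.185 = 0 + j6254 Ω
Step 3 — Series combination: Z_total = R + L = 546 + j6254 Ω = 6277∠85.0° Ω.
Step 4 — Power factor: PF = cos(φ) = Re(Z)/|Z| = 546/6277 = 0.08698.
Step 5 — Type: Im(Z) = 6254 ⇒ lagging (phase φ = 85.0°).

PF = 0.08698 (lagging, φ = 85.0°)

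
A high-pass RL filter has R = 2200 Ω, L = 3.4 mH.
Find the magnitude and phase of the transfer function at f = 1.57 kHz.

Step 1 — Angular frequency: ω = 2π·1570 = 9865 rad/s.
Step 2 — Transfer function: H(jω) = jωL/(R + jωL).
Step 3 — Numerator jωL = j·33.54; denominator R + jωL = 2200 + j33.54.
Step 4 — H = 0.0002324 + j0.01524.
Step 5 — Magnitude: |H| = 0.01524 (-36.3 dB); phase: φ = 89.1°.

|H| = 0.01524 (-36.3 dB), φ = 89.1°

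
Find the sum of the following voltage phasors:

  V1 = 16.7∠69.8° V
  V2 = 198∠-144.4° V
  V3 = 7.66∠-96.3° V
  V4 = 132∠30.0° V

Step 1 — Convert each phasor to rectangular form:
  V1 = 16.7·(cos(69.8°) + j·sin(69.8°)) = 5.766 + j15.67 V
  V2 = 198·(cos(-144.4°) + j·sin(-144.4°)) = -161 - j115.3 V
  V3 = 7.66·(cos(-96.3°) + j·sin(-96.3°)) = -0.8406 - j7.614 V
  V4 = 132·(cos(30.0°) + j·sin(30.0°)) = 114.3 + j66 V
Step 2 — Sum components: V_total = -41.75 - j41.2 V.
Step 3 — Convert to polar: |V_total| = 58.66 V, ∠V_total = -135.4°.

V_total = 58.66∠-135.4° V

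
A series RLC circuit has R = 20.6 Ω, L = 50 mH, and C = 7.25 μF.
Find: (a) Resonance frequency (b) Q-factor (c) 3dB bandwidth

Step 1 — Resonance condition Im(Z)=0 gives ω₀ = 1/√(LC).
Step 2 — ω₀ = 1/√(0.05·7.25e-06) = 1661 rad/s.
Step 3 — f₀ = ω₀/(2π) = 264.3 Hz.
Step 4 — Series Q: Q = ω₀L/R = 1661·0.05/20.6 = 4.031.
Step 5 — 3dB bandwidth: Δω = ω₀/Q = 412 rad/s; BW = Δω/(2π) = 65.57 Hz.

(a) f₀ = 264.3 Hz  (b) Q = 4.031  (c) BW = 65.57 Hz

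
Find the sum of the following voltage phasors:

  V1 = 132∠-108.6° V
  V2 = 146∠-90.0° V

Step 1 — Convert each phasor to rectangular form:
  V1 = 132·(cos(-108.6°) + j·sin(-108.6°)) = -42.1 - j125.1 V
  V2 = 146·(cos(-90.0°) + j·sin(-90.0°)) = 0 - j146 V
Step 2 — Sum components: V_total = -42.1 - j271.1 V.
Step 3 — Convert to polar: |V_total| = 274.4 V, ∠V_total = -98.8°.

V_total = 274.4∠-98.8° V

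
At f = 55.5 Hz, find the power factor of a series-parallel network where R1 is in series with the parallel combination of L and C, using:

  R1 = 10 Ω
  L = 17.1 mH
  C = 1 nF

Step 1 — Angular frequency: ω = 2π·f = 2π·55.5 = 348.7 rad/s.
Step 2 — Component impedances:
  R1: Z = R = 10 Ω
  L: Z = jωL = j·348.7·0.0171 = 0 + j5.963 Ω
  C: Z = 1/(jωC) = -j/(ω·C) = 0 - j2.868e+06 Ω
Step 3 — Parallel branch: L || C = 1/(1/L + 1/C) = 0 + j5.963 Ω.
Step 4 — Series with R1: Z_total = R1 + (L || C) = 10 + j5.963 Ω = 11.64∠30.8° Ω.
Step 5 — Power factor: PF = cos(φ) = Re(Z)/|Z| = 10/11.643 = 0.8589.
Step 6 — Type: Im(Z) = 5.963 ⇒ lagging (phase φ = 30.8°).

PF = 0.8589 (lagging, φ = 30.8°)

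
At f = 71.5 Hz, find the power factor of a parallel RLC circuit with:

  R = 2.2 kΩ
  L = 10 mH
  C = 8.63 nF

Step 1 — Angular frequency: ω = 2π·f = 2π·71.5 = 449.2 rad/s.
Step 2 — Component impedances:
  R: Z = R = 2200 Ω
  L: Z = jωL = j·449.2·0.01 = 0 + j4.492 Ω
  C: Z = 1/(jωC) = -j/(ω·C) = 0 - j2.579e+05 Ω
Step 3 — Parallel combination: 1/Z_total = 1/R + 1/L + 1/C; Z_total = 0.009174 + j4.493 Ω = 4.493∠89.9° Ω.
Step 4 — Power factor: PF = cos(φ) = Re(Z)/|Z| = 0.009174/4.493 = 0.002042.
Step 5 — Type: Im(Z) = 4.493 ⇒ lagging (phase φ = 89.9°).

PF = 0.002042 (lagging, φ = 89.9°)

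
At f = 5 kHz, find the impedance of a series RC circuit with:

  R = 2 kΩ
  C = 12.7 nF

Step 1 — Angular frequency: ω = 2π·f = 2π·5000 = 3.142e+04 rad/s.
Step 2 — Component impedances:
  R: Z = R = 2000 Ω
  C: Z = 1/(jωC) = -j/(ω·C) = 0 - j2506 Ω
Step 3 — Series combination: Z_total = R + C = 2000 - j2506 Ω = 3207∠-51.4° Ω.

Z = 2000 - j2506 Ω = 3207∠-51.4° Ω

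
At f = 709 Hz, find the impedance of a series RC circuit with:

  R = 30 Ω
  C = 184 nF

Step 1 — Angular frequency: ω = 2π·f = 2π·709 = 4455 rad/s.
Step 2 — Component impedances:
  R: Z = R = 30 Ω
  C: Z = 1/(jωC) = -j/(ω·C) = 0 - j1220 Ω
Step 3 — Series combination: Z_total = R + C = 30 - j1220 Ω = 1220∠-88.6° Ω.

Z = 30 - j1220 Ω = 1220∠-88.6° Ω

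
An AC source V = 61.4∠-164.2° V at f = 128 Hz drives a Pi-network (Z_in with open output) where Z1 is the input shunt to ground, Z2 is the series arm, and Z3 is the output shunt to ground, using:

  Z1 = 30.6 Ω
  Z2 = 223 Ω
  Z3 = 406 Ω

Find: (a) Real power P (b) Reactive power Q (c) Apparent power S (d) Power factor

Step 1 — Angular frequency: ω = 2π·f = 2π·128 = 804.2 rad/s.
Step 2 — Component impedances:
  Z1: Z = R = 30.6 Ω
  Z2: Z = R = 223 Ω
  Z3: Z = R = 406 Ω
Step 3 — With open output, the series arm Z2 and the output shunt Z3 appear in series to ground: Z2 + Z3 = 629 Ω.
Step 4 — Parallel with input shunt Z1: Z_in = Z1 || (Z2 + Z3) = 29.18 Ω = 29.18∠0.0° Ω.
Step 5 — Source phasor: V = 61.4∠-164.2° V = -59.08 - j16.72 V.
Step 6 — Current: I = V / Z = -2.025 - j0.5729 A = 2.104∠-164.2° A.
Step 7 — Complex power: S = V·I* = 129.2 VA.
Step 8 — Real power: P = Re(S) = 129.2 W.
Step 9 — Reactive power: Q = Im(S) = 0 VAR.
Step 10 — Apparent power: |S| = 129.2 VA.
Step 11 — Power factor: PF = P/|S| = 1 (unity).

(a) P = 129.2 W  (b) Q = 0 VAR  (c) S = 129.2 VA  (d) PF = 1 (unity)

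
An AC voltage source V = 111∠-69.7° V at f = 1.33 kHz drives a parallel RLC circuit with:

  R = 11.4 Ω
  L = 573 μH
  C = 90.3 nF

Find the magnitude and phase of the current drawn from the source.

Step 1 — Angular frequency: ω = 2π·f = 2π·1330 = 8357 rad/s.
Step 2 — Component impedances:
  R: Z = R = 11.4 Ω
  L: Z = jωL = j·8357·0.000573 = 0 + j4.788 Ω
  C: Z = 1/(jωC) = -j/(ω·C) = 0 - j1325 Ω
Step 3 — Parallel combination: 1/Z_total = 1/R + 1/L + 1/C; Z_total = 1.72 + j4.081 Ω = 4.428∠67.1° Ω.
Step 4 — Source phasor: V = 111∠-69.7° V = 38.51 - j104.1 V.
Step 5 — Ohm's law: I = V / Z_total = (38.51 - j104.1) / (1.72 + j4.081) = -18.28 - j17.15 A.
Step 6 — Convert to polar: |I| = 25.07 A, ∠I = -136.8°.

I = 25.07∠-136.8° A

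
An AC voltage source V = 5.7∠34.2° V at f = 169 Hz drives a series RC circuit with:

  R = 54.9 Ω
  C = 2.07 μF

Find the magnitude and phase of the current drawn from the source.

Step 1 — Angular frequency: ω = 2π·f = 2π·169 = 1062 rad/s.
Step 2 — Component impedances:
  R: Z = R = 54.9 Ω
  C: Z = 1/(jωC) = -j/(ω·C) = 0 - j454.9 Ω
Step 3 — Series combination: Z_total = R + C = 54.9 - j454.9 Ω = 458.2∠-83.1° Ω.
Step 4 — Source phasor: V = 5.7∠34.2° V = 4.714 + j3.204 V.
Step 5 — Ohm's law: I = V / Z_total = (4.714 + j3.204) / (54.9 - j454.9) = -0.005709 + j0.01105 A.
Step 6 — Convert to polar: |I| = 0.01244 A, ∠I = 117.3°.

I = 0.01244∠117.3° A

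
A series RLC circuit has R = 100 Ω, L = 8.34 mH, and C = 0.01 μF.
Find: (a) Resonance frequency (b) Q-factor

Step 1 — Resonance condition Im(Z)=0 gives ω₀ = 1/√(LC).
Step 2 — ω₀ = 1/√(0.00834·1e-08) = 1.095e+05 rad/s.
Step 3 — f₀ = ω₀/(2π) = 1.743e+04 Hz.
Step 4 — Series Q: Q = ω₀L/R = 1.095e+05·0.00834/100 = 9.132.

(a) f₀ = 1.743e+04 Hz  (b) Q = 9.132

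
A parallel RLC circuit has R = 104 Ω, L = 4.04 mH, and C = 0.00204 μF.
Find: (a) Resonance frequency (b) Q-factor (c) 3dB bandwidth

Step 1 — Resonance: ω₀ = 1/√(LC) = 1/√(0.00404·2.04e-09) = 3.483e+05 rad/s.
Step 2 — f₀ = ω₀/(2π) = 5.544e+04 Hz.
Step 3 — Parallel Q: Q = R/(ω₀L) = 104/(3.483e+05·0.00404) = 0.0739.
Step 4 — Bandwidth: Δω = ω₀/Q = 4.713e+06 rad/s; BW = Δω/(2π) = 7.502e+05 Hz.

(a) f₀ = 5.544e+04 Hz  (b) Q = 0.0739  (c) BW = 7.502e+05 Hz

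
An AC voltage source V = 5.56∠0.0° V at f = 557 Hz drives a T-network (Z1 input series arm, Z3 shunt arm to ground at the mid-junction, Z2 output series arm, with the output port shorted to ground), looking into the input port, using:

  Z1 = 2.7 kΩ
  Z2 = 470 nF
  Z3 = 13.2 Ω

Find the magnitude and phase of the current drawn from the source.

Step 1 — Angular frequency: ω = 2π·f = 2π·557 = 3500 rad/s.
Step 2 — Component impedances:
  Z1: Z = R = 2700 Ω
  Z2: Z = 1/(jωC) = -j/(ω·C) = 0 - j607.9 Ω
  Z3: Z = R = 13.2 Ω
Step 3 — With the output port shorted to ground, the output series arm Z2 runs from the junction to ground; the shunt arm Z3 also runs from the junction to ground. They appear in parallel: Z3 || Z2 = 13.19 - j0.2865 Ω.
Step 4 — Series with input arm Z1: Z_in = Z1 + (Z3 || Z2) = 2713 - j0.2865 Ω = 2713∠-0.0° Ω.
Step 5 — Source phasor: V = 5.56∠0.0° V = 5.56 V.
Step 6 — Ohm's law: I = V / Z_total = (5.56) / (2713 - j0.2865) = 0.002049 + j2.164e-07 A.
Step 7 — Convert to polar: |I| = 0.002049 A, ∠I = 0.0°.

I = 0.002049∠0.0° A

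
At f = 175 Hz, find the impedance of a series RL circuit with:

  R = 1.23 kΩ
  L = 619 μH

Step 1 — Angular frequency: ω = 2π·f = 2π·175 = 1100 rad/s.
Step 2 — Component impedances:
  R: Z = R = 1230 Ω
  L: Z = jωL = j·1100·0.000619 = 0 + j0.6806 Ω
Step 3 — Series combination: Z_total = R + L = 1230 + j0.6806 Ω = 1230∠0.0° Ω.

Z = 1230 + j0.6806 Ω = 1230∠0.0° Ω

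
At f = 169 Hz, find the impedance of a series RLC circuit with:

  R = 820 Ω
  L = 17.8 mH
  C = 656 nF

Step 1 — Angular frequency: ω = 2π·f = 2π·169 = 1062 rad/s.
Step 2 — Component impedances:
  R: Z = R = 820 Ω
  L: Z = jωL = j·1062·0.0178 = 0 + j18.9 Ω
  C: Z = 1/(jωC) = -j/(ω·C) = 0 - j1436 Ω
Step 3 — Series combination: Z_total = R + L + C = 820 - j1417 Ω = 1637∠-59.9° Ω.

Z = 820 - j1417 Ω = 1637∠-59.9° Ω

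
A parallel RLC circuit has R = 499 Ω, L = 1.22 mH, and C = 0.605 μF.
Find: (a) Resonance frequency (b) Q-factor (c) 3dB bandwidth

Step 1 — Resonance: ω₀ = 1/√(LC) = 1/√(0.00122·6.05e-07) = 3.681e+04 rad/s.
Step 2 — f₀ = ω₀/(2π) = 5858 Hz.
Step 3 — Parallel Q: Q = R/(ω₀L) = 499/(3.681e+04·0.00122) = 11.11.
Step 4 — Bandwidth: Δω = ω₀/Q = 3312 rad/s; BW = Δω/(2π) = 527.2 Hz.

(a) f₀ = 5858 Hz  (b) Q = 11.11  (c) BW = 527.2 Hz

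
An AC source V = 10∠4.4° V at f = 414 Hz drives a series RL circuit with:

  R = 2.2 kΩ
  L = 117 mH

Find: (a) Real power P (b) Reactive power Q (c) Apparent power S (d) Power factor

Step 1 — Angular frequency: ω = 2π·f = 2π·414 = 2601 rad/s.
Step 2 — Component impedances:
  R: Z = R = 2200 Ω
  L: Z = jωL = j·2601·0.117 = 0 + j304.3 Ω
Step 3 — Series combination: Z_total = R + L = 2200 + j304.3 Ω = 2221∠7.9° Ω.
Step 4 — Source phasor: V = 10∠4.4° V = 9.971 + j0.7672 V.
Step 5 — Current: I = V / Z = 0.004494 - j0.000273 A = 0.004503∠-3.5° A.
Step 6 — Complex power: S = V·I* = 0.0446 + j0.00617 VA.
Step 7 — Real power: P = Re(S) = 0.0446 W.
Step 8 — Reactive power: Q = Im(S) = 0.00617 VAR.
Step 9 — Apparent power: |S| = 0.04503 VA.
Step 10 — Power factor: PF = P/|S| = 0.9906 (lagging).

(a) P = 0.0446 W  (b) Q = 0.00617 VAR  (c) S = 0.04503 VA  (d) PF = 0.9906 (lagging)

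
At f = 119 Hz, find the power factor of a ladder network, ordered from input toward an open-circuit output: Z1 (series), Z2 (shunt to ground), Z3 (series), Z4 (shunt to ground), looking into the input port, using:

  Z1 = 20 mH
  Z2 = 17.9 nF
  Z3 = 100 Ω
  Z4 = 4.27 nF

Step 1 — Angular frequency: ω = 2π·f = 2π·119 = 747.7 rad/s.
Step 2 — Component impedances:
  Z1: Z = jωL = j·747.7·0.02 = 0 + j14.95 Ω
  Z2: Z = 1/(jωC) = -j/(ω·C) = 0 - j7.472e+04 Ω
  Z3: Z = R = 100 Ω
  Z4: Z = 1/(jωC) = -j/(ω·C) = 0 - j3.132e+05 Ω
Step 3 — Ladder network (open output): work backward from the far end, alternating series and parallel combinations. Z_in = 3.71 - j6.031e+04 Ω = 6.031e+04∠-90.0° Ω.
Step 4 — Power factor: PF = cos(φ) = Re(Z)/|Z| = 3.7096/60311 = 6.151e-05.
Step 5 — Type: Im(Z) = -6.031e+04 ⇒ leading (phase φ = -90.0°).

PF = 6.151e-05 (leading, φ = -90.0°)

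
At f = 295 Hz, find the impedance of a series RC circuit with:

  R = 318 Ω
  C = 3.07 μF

Step 1 — Angular frequency: ω = 2π·f = 2π·295 = 1854 rad/s.
Step 2 — Component impedances:
  R: Z = R = 318 Ω
  C: Z = 1/(jωC) = -j/(ω·C) = 0 - j175.7 Ω
Step 3 — Series combination: Z_total = R + C = 318 - j175.7 Ω = 363.3∠-28.9° Ω.

Z = 318 - j175.7 Ω = 363.3∠-28.9° Ω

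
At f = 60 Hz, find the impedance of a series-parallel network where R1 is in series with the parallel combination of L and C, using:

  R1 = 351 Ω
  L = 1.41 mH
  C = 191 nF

Step 1 — Angular frequency: ω = 2π·f = 2π·60 = 377 rad/s.
Step 2 — Component impedances:
  R1: Z = R = 351 Ω
  L: Z = jωL = j·377·0.00141 = 0 + j0.5316 Ω
  C: Z = 1/(jωC) = -j/(ω·C) = 0 - j1.389e+04 Ω
Step 3 — Parallel branch: L || C = 1/(1/L + 1/C) = 0 + j0.5316 Ω.
Step 4 — Series with R1: Z_total = R1 + (L || C) = 351 + j0.5316 Ω = 351∠0.1° Ω.

Z = 351 + j0.5316 Ω = 351∠0.1° Ω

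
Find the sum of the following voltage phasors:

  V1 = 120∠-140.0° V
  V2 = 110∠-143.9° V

Step 1 — Convert each phasor to rectangular form:
  V1 = 120·(cos(-140.0°) + j·sin(-140.0°)) = -91.93 - j77.13 V
  V2 = 110·(cos(-143.9°) + j·sin(-143.9°)) = -88.88 - j64.81 V
Step 2 — Sum components: V_total = -180.8 - j141.9 V.
Step 3 — Convert to polar: |V_total| = 229.9 V, ∠V_total = -141.9°.

V_total = 229.9∠-141.9° V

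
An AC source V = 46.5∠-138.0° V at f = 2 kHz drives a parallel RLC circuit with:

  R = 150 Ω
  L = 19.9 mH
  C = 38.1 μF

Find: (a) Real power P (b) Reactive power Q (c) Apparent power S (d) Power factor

Step 1 — Angular frequency: ω = 2π·f = 2π·2000 = 1.257e+04 rad/s.
Step 2 — Component impedances:
  R: Z = R = 150 Ω
  L: Z = jωL = j·1.257e+04·0.0199 = 0 + j250.1 Ω
  C: Z = 1/(jωC) = -j/(ω·C) = 0 - j2.089 Ω
Step 3 — Parallel combination: 1/Z_total = 1/R + 1/L + 1/C; Z_total = 0.02957 - j2.106 Ω = 2.106∠-89.2° Ω.
Step 4 — Source phasor: V = 46.5∠-138.0° V = -34.56 - j31.11 V.
Step 5 — Current: I = V / Z = 14.54 - j16.61 A = 22.08∠-48.8° A.
Step 6 — Complex power: S = V·I* = 14.42 - j1027 VA.
Step 7 — Real power: P = Re(S) = 14.42 W.
Step 8 — Reactive power: Q = Im(S) = -1027 VAR.
Step 9 — Apparent power: |S| = 1027 VA.
Step 10 — Power factor: PF = P/|S| = 0.01404 (leading).

(a) P = 14.42 W  (b) Q = -1027 VAR  (c) S = 1027 VA  (d) PF = 0.01404 (leading)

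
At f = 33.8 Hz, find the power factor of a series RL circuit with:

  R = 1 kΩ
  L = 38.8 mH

Step 1 — Angular frequency: ω = 2π·f = 2π·33.8 = 212.4 rad/s.
Step 2 — Component impedances:
  R: Z = R = 1000 Ω
  L: Z = jωL = j·212.4·0.0388 = 0 + j8.24 Ω
Step 3 — Series combination: Z_total = R + L = 1000 + j8.24 Ω = 1000∠0.5° Ω.
Step 4 — Power factor: PF = cos(φ) = Re(Z)/|Z| = 1000/1000 = 1.
Step 5 — Type: Im(Z) = 8.24 ⇒ lagging (phase φ = 0.5°).

PF = 1 (lagging, φ = 0.5°)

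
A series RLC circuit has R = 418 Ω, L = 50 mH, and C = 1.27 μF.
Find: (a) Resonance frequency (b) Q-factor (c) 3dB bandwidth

Step 1 — Resonance: ω₀ = 1/√(LC) = 1/√(0.05·1.27e-06) = 3968 rad/s.
Step 2 — f₀ = ω₀/(2π) = 631.6 Hz.
Step 3 — Series Q: Q = ω₀L/R = 3968·0.05/418 = 0.4747.
Step 4 — Bandwidth: Δω = ω₀/Q = 8360 rad/s; BW = Δω/(2π) = 1331 Hz.

(a) f₀ = 631.6 Hz  (b) Q = 0.4747  (c) BW = 1331 Hz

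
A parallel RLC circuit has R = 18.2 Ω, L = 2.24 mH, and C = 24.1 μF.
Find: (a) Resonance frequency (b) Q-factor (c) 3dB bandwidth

Step 1 — Resonance: ω₀ = 1/√(LC) = 1/√(0.00224·2.41e-05) = 4304 rad/s.
Step 2 — f₀ = ω₀/(2π) = 685 Hz.
Step 3 — Parallel Q: Q = R/(ω₀L) = 18.2/(4304·0.00224) = 1.888.
Step 4 — Bandwidth: Δω = ω₀/Q = 2280 rad/s; BW = Δω/(2π) = 362.9 Hz.

(a) f₀ = 685 Hz  (b) Q = 1.888  (c) BW = 362.9 Hz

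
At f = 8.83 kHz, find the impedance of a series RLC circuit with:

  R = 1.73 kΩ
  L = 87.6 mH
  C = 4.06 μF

Step 1 — Angular frequency: ω = 2π·f = 2π·8830 = 5.548e+04 rad/s.
Step 2 — Component impedances:
  R: Z = R = 1730 Ω
  L: Z = jωL = j·5.548e+04·0.0876 = 0 + j4860 Ω
  C: Z = 1/(jωC) = -j/(ω·C) = 0 - j4.439 Ω
Step 3 — Series combination: Z_total = R + L + C = 1730 + j4856 Ω = 5155∠70.4° Ω.

Z = 1730 + j4856 Ω = 5155∠70.4° Ω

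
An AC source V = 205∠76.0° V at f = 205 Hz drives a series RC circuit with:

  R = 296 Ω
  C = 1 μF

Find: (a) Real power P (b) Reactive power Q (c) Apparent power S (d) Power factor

Step 1 — Angular frequency: ω = 2π·f = 2π·205 = 1288 rad/s.
Step 2 — Component impedances:
  R: Z = R = 296 Ω
  C: Z = 1/(jωC) = -j/(ω·C) = 0 - j776.4 Ω
Step 3 — Series combination: Z_total = R + C = 296 - j776.4 Ω = 830.9∠-69.1° Ω.
Step 4 — Source phasor: V = 205∠76.0° V = 49.59 + j198.9 V.
Step 5 — Current: I = V / Z = -0.2024 + j0.1411 A = 0.2467∠145.1° A.
Step 6 — Complex power: S = V·I* = 18.02 - j47.26 VA.
Step 7 — Real power: P = Re(S) = 18.02 W.
Step 8 — Reactive power: Q = Im(S) = -47.26 VAR.
Step 9 — Apparent power: |S| = 50.58 VA.
Step 10 — Power factor: PF = P/|S| = 0.3562 (leading).

(a) P = 18.02 W  (b) Q = -47.26 VAR  (c) S = 50.58 VA  (d) PF = 0.3562 (leading)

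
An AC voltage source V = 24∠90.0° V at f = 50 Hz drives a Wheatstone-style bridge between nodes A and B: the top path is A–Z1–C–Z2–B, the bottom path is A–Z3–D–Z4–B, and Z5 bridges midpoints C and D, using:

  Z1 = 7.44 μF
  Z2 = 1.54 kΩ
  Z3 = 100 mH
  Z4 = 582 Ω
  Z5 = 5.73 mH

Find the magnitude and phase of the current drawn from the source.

Step 1 — Angular frequency: ω = 2π·f = 2π·50 = 314.2 rad/s.
Step 2 — Component impedances:
  Z1: Z = 1/(jωC) = -j/(ω·C) = 0 - j427.8 Ω
  Z2: Z = R = 1540 Ω
  Z3: Z = jωL = j·314.2·0.1 = 0 + j31.42 Ω
  Z4: Z = R = 582 Ω
  Z5: Z = jωL = j·314.2·0.00573 = 0 + j1.8 Ω
Step 3 — Bridge requires nodal analysis (the Z5 bridge couples midpoints C and D, so the two paths cannot be reduced to a simple series/parallel combination). Setting node B to ground and injecting 1 A at node A, the 3-node admittance system at A, C, D solves to V_A = Z_AB = 422.4 + j34.13 Ω = 423.8∠4.6° Ω.
Step 4 — Source phasor: V = 24∠90.0° V = 0 + j24 V.
Step 5 — Ohm's law: I = V / Z_total = (0 + j24) / (422.4 + j34.13) = 0.004562 + j0.05645 A.
Step 6 — Convert to polar: |I| = 0.05664 A, ∠I = 85.4°.

I = 0.05664∠85.4° A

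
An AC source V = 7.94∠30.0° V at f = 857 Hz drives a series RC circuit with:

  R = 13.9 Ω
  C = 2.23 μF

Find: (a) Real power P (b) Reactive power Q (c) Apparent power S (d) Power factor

Step 1 — Angular frequency: ω = 2π·f = 2π·857 = 5385 rad/s.
Step 2 — Component impedances:
  R: Z = R = 13.9 Ω
  C: Z = 1/(jωC) = -j/(ω·C) = 0 - j83.28 Ω
Step 3 — Series combination: Z_total = R + C = 13.9 - j83.28 Ω = 84.43∠-80.5° Ω.
Step 4 — Source phasor: V = 7.94∠30.0° V = 6.876 + j3.97 V.
Step 5 — Current: I = V / Z = -0.03297 + j0.08807 A = 0.09404∠110.5° A.
Step 6 — Complex power: S = V·I* = 0.1229 - j0.7365 VA.
Step 7 — Real power: P = Re(S) = 0.1229 W.
Step 8 — Reactive power: Q = Im(S) = -0.7365 VAR.
Step 9 — Apparent power: |S| = 0.7467 VA.
Step 10 — Power factor: PF = P/|S| = 0.1646 (leading).

(a) P = 0.1229 W  (b) Q = -0.7365 VAR  (c) S = 0.7467 VA  (d) PF = 0.1646 (leading)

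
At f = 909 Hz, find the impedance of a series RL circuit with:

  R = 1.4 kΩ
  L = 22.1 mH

Step 1 — Angular frequency: ω = 2π·f = 2π·909 = 5711 rad/s.
Step 2 — Component impedances:
  R: Z = R = 1400 Ω
  L: Z = jωL = j·5711·0.0221 = 0 + j126.2 Ω
Step 3 — Series combination: Z_total = R + L = 1400 + j126.2 Ω = 1406∠5.2° Ω.

Z = 1400 + j126.2 Ω = 1406∠5.2° Ω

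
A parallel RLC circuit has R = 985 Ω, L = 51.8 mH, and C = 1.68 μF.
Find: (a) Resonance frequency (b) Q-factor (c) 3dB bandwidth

Step 1 — Resonance: ω₀ = 1/√(LC) = 1/√(0.0518·1.68e-06) = 3390 rad/s.
Step 2 — f₀ = ω₀/(2π) = 539.5 Hz.
Step 3 — Parallel Q: Q = R/(ω₀L) = 985/(3390·0.0518) = 5.61.
Step 4 — Bandwidth: Δω = ω₀/Q = 604.3 rad/s; BW = Δω/(2π) = 96.18 Hz.

(a) f₀ = 539.5 Hz  (b) Q = 5.61  (c) BW = 96.18 Hz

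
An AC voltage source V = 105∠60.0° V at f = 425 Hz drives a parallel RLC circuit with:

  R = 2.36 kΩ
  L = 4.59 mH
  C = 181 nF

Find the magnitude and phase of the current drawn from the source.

Step 1 — Angular frequency: ω = 2π·f = 2π·425 = 2670 rad/s.
Step 2 — Component impedances:
  R: Z = R = 2360 Ω
  L: Z = jωL = j·2670·0.00459 = 0 + j12.26 Ω
  C: Z = 1/(jωC) = -j/(ω·C) = 0 - j2069 Ω
Step 3 — Parallel combination: 1/Z_total = 1/R + 1/L + 1/C; Z_total = 0.06442 + j12.33 Ω = 12.33∠89.7° Ω.
Step 4 — Source phasor: V = 105∠60.0° V = 52.5 + j90.93 V.
Step 5 — Ohm's law: I = V / Z_total = (52.5 + j90.93) / (0.06442 + j12.33) = 7.397 - j4.219 A.
Step 6 — Convert to polar: |I| = 8.516 A, ∠I = -29.7°.

I = 8.516∠-29.7° A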